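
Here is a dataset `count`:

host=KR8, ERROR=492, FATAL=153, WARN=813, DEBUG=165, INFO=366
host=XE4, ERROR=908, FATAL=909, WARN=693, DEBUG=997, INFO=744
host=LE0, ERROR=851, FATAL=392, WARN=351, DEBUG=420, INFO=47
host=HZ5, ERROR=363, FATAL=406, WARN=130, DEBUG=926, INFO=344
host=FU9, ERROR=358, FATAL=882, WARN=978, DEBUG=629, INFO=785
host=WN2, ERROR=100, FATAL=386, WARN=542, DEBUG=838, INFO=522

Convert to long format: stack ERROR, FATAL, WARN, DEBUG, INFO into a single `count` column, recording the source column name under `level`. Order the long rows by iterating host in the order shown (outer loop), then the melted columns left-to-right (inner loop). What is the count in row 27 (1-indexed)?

386

30 rows total (6 × 5). Row 27: index ⌊(27-1)/5⌋ = 5 into host → WN2; (27-1) mod 5 = 1 into the melted columns → FATAL.
So row 27 is (WN2, FATAL, 386); count = 386.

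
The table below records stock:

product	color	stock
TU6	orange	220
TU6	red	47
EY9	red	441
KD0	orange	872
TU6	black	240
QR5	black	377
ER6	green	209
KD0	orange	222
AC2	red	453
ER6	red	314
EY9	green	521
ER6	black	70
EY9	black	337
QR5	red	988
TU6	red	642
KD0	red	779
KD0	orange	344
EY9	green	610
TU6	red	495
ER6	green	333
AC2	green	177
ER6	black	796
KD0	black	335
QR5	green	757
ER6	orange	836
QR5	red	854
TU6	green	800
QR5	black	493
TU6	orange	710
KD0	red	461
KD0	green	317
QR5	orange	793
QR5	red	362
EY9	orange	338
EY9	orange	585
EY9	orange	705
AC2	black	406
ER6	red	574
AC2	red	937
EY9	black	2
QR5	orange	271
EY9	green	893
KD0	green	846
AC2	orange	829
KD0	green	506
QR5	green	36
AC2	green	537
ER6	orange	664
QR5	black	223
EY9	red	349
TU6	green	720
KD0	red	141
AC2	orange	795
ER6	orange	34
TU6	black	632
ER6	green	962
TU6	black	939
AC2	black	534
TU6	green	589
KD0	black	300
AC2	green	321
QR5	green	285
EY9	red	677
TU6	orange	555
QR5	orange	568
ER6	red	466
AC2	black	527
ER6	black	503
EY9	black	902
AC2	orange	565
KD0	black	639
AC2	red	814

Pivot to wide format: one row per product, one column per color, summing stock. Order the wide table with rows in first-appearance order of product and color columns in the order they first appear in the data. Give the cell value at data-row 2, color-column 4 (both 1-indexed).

2024

With rows in first-appearance order of product, row 2 is product=EY9. color columns in first-appearance order: orange, red, black, green; column 4 is green.
Long rows with product=EY9, color=green: 521 + 610 + 893 = 2024.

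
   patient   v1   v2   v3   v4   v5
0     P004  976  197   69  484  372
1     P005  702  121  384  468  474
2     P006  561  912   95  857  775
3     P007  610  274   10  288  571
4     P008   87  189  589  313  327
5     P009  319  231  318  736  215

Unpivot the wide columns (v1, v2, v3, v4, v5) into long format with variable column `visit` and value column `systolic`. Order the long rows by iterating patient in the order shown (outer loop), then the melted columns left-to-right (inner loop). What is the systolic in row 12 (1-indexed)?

30 rows total (6 × 5). Row 12: index ⌊(12-1)/5⌋ = 2 into patient → P006; (12-1) mod 5 = 1 into the melted columns → v2.
So row 12 is (P006, v2, 912); systolic = 912.

912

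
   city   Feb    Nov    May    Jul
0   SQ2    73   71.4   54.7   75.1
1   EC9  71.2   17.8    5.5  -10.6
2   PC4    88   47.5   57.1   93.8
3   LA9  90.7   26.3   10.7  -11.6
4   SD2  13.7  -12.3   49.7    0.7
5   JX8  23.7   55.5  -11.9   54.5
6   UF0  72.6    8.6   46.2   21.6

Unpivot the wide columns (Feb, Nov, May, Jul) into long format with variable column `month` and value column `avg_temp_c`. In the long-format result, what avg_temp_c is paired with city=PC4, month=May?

Unpivoting turns each (city, wide-column) pair into one long row.
The wide cell at row PC4, column May holds 57.1, so the long row (PC4, May) has avg_temp_c=57.1.

57.1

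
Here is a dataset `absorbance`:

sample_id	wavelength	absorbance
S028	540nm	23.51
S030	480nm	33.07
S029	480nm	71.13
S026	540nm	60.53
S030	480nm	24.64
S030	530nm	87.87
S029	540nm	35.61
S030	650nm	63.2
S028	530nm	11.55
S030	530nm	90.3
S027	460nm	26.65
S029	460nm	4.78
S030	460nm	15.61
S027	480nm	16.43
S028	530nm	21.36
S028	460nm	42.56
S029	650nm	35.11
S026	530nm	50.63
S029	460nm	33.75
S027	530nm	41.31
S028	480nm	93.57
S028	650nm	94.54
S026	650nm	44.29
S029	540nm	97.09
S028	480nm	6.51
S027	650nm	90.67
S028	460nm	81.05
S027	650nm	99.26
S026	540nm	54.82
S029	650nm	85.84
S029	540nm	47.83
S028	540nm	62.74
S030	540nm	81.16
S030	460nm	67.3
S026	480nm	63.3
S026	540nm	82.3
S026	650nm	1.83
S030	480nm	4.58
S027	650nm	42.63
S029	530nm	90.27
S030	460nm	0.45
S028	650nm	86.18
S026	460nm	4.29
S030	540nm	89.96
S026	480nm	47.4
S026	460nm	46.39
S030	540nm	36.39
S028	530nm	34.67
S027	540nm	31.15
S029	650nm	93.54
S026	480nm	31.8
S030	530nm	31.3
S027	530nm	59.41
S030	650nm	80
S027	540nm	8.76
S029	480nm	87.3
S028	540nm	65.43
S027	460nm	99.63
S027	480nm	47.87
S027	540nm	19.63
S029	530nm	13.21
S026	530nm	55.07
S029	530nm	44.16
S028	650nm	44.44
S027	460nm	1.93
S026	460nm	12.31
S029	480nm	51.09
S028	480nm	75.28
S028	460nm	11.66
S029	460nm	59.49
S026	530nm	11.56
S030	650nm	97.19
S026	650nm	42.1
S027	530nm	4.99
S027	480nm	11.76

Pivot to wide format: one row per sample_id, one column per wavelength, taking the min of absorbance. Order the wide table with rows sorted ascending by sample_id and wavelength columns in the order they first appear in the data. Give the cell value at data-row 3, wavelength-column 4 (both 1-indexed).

44.44

With rows sorted ascending by sample_id, row 3 is sample_id=S028. wavelength columns in first-appearance order: 540nm, 480nm, 530nm, 650nm, 460nm; column 4 is 650nm.
Long rows with sample_id=S028, wavelength=650nm: min(94.54, 86.18, 44.44) = 44.44.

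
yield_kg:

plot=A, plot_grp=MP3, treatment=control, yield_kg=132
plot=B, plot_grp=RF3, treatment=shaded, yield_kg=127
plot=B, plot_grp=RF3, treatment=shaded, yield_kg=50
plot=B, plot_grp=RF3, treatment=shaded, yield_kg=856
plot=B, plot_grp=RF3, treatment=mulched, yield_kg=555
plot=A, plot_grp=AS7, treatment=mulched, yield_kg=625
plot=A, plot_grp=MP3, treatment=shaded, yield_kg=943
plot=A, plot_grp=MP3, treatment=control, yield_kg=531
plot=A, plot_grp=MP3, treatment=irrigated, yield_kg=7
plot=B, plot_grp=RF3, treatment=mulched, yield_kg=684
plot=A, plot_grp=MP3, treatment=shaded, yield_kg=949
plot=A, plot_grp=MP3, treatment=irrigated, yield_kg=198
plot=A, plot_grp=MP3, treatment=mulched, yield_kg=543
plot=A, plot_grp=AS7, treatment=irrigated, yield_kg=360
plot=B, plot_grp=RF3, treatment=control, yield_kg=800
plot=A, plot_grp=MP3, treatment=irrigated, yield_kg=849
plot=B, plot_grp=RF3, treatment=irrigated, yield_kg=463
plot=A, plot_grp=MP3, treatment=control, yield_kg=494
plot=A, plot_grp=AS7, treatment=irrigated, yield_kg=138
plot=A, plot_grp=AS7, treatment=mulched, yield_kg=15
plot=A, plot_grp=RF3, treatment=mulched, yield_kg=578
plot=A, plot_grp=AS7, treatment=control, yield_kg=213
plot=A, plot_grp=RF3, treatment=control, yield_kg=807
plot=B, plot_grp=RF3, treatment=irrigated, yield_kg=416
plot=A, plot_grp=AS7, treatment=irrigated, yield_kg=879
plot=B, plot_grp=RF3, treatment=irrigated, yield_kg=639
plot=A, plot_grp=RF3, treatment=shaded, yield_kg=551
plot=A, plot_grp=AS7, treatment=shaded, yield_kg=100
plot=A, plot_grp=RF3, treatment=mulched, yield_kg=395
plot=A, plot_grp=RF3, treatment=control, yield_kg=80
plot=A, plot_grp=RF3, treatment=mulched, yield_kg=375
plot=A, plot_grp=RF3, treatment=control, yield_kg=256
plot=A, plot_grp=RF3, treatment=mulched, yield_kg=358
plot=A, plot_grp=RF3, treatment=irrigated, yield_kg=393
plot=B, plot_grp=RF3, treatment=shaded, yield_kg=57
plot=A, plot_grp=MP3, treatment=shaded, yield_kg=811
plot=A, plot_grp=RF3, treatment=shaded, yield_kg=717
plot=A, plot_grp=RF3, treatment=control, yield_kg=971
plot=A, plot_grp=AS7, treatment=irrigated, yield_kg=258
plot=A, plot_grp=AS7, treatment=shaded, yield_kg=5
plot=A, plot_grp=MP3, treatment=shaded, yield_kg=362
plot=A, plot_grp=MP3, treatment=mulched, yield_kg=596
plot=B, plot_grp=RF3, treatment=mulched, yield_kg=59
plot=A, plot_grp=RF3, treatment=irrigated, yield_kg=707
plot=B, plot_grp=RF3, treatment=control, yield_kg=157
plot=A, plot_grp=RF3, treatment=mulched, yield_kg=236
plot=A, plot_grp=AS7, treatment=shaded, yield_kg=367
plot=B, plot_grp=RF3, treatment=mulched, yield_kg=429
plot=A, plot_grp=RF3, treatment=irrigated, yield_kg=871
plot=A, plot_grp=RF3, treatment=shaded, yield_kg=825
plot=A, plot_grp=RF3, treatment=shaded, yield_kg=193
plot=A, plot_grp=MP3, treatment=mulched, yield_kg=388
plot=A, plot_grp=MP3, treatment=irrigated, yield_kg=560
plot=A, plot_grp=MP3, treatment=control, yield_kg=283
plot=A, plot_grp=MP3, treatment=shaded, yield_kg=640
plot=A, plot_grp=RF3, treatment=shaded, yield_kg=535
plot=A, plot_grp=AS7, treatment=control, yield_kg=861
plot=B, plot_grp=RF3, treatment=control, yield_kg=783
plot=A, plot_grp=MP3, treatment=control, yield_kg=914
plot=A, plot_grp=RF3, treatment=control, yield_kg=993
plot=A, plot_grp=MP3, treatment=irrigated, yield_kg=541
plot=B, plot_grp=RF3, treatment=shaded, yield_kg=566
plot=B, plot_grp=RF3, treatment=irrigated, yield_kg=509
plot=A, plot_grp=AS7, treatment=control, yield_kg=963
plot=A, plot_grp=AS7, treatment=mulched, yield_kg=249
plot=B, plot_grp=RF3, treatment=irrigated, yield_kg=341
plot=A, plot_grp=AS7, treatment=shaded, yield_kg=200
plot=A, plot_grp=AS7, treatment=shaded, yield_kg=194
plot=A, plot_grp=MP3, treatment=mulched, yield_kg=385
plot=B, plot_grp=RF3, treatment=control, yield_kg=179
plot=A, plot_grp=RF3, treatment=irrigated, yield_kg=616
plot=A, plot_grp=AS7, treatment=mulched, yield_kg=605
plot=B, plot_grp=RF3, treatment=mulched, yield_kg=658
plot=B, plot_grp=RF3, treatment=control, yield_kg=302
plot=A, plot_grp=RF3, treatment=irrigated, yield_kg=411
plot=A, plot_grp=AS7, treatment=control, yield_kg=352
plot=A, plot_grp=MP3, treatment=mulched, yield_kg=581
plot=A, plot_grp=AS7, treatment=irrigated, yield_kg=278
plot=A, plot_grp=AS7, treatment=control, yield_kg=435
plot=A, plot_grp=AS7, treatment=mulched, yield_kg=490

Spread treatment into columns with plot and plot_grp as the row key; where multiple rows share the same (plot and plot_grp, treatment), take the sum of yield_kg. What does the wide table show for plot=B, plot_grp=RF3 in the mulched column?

Rows with plot=B, plot_grp=RF3 and treatment=mulched: yield_kg values are 555, 684, 59, 429, 658.
555 + 684 + 59 + 429 + 658 = 2385.

2385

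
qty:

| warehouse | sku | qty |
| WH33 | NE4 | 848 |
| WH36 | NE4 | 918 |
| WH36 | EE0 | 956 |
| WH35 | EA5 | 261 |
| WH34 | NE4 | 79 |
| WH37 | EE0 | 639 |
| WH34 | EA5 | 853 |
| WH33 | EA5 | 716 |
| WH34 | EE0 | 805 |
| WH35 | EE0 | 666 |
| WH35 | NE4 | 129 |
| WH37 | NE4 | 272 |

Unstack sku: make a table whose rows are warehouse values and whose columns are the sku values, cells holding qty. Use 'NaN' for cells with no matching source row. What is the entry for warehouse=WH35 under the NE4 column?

129

The long row with warehouse=WH35, sku=NE4 has qty=129.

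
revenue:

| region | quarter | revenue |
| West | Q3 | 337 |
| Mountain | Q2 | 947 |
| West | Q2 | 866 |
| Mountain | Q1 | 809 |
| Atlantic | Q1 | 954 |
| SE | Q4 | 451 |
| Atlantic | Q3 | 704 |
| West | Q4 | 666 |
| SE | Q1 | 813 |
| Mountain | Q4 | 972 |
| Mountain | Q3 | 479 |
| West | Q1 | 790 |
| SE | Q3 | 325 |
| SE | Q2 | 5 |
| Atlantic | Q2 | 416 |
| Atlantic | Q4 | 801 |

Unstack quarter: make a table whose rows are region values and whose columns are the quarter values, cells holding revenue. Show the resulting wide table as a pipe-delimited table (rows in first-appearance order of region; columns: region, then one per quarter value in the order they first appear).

| region | Q3 | Q2 | Q1 | Q4 |
| West | 337 | 866 | 790 | 666 |
| Mountain | 479 | 947 | 809 | 972 |
| Atlantic | 704 | 416 | 954 | 801 |
| SE | 325 | 5 | 813 | 451 |

Columns: region plus the 4 distinct quarter values (Q3, Q2, Q1, Q4).
For example, row West column Q3 takes revenue=337 from the long row (West, Q3).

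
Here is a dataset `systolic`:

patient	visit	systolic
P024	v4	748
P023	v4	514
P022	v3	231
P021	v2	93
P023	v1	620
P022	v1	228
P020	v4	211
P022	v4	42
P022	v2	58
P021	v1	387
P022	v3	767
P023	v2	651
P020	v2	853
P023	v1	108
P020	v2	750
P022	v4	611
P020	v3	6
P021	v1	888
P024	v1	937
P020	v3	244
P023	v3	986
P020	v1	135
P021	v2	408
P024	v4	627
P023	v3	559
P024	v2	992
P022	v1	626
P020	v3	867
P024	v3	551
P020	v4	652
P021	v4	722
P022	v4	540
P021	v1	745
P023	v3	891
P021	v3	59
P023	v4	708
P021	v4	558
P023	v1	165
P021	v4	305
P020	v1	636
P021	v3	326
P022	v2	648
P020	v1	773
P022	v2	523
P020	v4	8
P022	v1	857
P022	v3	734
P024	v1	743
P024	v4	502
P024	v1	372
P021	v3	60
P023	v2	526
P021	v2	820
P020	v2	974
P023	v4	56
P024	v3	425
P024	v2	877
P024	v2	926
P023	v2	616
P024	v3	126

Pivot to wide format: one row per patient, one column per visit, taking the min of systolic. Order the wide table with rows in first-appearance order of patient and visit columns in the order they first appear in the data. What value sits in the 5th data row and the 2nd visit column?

With rows in first-appearance order of patient, row 5 is patient=P020. visit columns in first-appearance order: v4, v3, v2, v1; column 2 is v3.
Long rows with patient=P020, visit=v3: min(6, 244, 867) = 6.

6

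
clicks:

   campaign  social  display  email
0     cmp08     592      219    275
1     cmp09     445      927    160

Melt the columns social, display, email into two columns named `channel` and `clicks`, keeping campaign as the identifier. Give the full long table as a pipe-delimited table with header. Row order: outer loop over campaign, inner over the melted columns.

| campaign | channel | clicks |
| cmp08 | social | 592 |
| cmp08 | display | 219 |
| cmp08 | email | 275 |
| cmp09 | social | 445 |
| cmp09 | display | 927 |
| cmp09 | email | 160 |

Each (campaign, column) pair becomes one row: 2 × 3 = 6 rows.
For example, (cmp08, social) → clicks=592.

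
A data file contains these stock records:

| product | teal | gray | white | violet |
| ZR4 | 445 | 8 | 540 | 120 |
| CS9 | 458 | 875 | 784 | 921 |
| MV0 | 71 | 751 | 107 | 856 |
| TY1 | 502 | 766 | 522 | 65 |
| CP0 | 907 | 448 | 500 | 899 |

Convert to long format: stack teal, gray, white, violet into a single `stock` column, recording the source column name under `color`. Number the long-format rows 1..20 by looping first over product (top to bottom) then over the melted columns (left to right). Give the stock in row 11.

20 rows total (5 × 4). Row 11: index ⌊(11-1)/4⌋ = 2 into product → MV0; (11-1) mod 4 = 2 into the melted columns → white.
So row 11 is (MV0, white, 107); stock = 107.

107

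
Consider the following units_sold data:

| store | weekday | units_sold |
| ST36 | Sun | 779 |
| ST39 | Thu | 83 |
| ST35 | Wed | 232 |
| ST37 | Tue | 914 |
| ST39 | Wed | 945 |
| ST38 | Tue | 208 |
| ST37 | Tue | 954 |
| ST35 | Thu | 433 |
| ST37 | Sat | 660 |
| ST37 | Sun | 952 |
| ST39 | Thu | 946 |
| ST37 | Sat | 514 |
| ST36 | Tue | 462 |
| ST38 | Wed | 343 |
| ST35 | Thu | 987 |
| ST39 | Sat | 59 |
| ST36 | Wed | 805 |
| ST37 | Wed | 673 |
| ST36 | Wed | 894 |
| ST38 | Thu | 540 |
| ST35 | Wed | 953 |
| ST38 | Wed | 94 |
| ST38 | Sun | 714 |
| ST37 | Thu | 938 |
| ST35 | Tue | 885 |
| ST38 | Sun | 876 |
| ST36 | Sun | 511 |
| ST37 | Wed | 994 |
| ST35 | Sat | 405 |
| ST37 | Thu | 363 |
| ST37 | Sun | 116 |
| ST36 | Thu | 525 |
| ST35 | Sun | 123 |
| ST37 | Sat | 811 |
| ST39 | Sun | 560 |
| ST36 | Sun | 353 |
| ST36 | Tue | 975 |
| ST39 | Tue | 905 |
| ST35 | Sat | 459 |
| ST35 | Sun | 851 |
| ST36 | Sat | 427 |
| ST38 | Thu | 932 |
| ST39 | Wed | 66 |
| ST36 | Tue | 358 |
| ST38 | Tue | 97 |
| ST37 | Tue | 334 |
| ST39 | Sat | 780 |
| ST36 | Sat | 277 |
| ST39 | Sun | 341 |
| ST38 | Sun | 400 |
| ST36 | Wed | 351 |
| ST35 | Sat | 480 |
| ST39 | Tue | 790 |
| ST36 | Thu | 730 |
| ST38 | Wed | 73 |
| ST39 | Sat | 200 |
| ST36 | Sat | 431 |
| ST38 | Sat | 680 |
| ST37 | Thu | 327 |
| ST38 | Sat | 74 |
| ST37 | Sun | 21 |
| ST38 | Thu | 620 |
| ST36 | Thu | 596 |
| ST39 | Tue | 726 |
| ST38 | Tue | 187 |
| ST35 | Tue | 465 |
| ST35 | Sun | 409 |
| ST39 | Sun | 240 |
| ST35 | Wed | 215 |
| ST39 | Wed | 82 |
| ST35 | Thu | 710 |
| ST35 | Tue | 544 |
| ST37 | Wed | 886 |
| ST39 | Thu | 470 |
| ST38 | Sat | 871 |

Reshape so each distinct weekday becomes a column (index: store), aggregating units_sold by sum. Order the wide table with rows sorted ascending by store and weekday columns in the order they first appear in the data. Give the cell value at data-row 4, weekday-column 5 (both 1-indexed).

1625

With rows sorted ascending by store, row 4 is store=ST38. weekday columns in first-appearance order: Sun, Thu, Wed, Tue, Sat; column 5 is Sat.
Long rows with store=ST38, weekday=Sat: 680 + 74 + 871 = 1625.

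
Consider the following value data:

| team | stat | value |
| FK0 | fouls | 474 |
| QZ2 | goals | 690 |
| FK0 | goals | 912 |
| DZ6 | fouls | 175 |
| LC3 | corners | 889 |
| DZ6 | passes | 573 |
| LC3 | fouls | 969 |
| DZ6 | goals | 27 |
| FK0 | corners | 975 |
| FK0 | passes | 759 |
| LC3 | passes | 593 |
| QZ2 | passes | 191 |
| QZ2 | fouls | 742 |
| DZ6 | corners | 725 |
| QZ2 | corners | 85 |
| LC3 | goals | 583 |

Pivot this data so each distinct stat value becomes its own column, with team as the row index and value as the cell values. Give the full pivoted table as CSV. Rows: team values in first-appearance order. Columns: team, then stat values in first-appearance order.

team,fouls,goals,corners,passes
FK0,474,912,975,759
QZ2,742,690,85,191
DZ6,175,27,725,573
LC3,969,583,889,593

Columns: team plus the 4 distinct stat values (fouls, goals, corners, passes).
For example, row FK0 column fouls takes value=474 from the long row (FK0, fouls).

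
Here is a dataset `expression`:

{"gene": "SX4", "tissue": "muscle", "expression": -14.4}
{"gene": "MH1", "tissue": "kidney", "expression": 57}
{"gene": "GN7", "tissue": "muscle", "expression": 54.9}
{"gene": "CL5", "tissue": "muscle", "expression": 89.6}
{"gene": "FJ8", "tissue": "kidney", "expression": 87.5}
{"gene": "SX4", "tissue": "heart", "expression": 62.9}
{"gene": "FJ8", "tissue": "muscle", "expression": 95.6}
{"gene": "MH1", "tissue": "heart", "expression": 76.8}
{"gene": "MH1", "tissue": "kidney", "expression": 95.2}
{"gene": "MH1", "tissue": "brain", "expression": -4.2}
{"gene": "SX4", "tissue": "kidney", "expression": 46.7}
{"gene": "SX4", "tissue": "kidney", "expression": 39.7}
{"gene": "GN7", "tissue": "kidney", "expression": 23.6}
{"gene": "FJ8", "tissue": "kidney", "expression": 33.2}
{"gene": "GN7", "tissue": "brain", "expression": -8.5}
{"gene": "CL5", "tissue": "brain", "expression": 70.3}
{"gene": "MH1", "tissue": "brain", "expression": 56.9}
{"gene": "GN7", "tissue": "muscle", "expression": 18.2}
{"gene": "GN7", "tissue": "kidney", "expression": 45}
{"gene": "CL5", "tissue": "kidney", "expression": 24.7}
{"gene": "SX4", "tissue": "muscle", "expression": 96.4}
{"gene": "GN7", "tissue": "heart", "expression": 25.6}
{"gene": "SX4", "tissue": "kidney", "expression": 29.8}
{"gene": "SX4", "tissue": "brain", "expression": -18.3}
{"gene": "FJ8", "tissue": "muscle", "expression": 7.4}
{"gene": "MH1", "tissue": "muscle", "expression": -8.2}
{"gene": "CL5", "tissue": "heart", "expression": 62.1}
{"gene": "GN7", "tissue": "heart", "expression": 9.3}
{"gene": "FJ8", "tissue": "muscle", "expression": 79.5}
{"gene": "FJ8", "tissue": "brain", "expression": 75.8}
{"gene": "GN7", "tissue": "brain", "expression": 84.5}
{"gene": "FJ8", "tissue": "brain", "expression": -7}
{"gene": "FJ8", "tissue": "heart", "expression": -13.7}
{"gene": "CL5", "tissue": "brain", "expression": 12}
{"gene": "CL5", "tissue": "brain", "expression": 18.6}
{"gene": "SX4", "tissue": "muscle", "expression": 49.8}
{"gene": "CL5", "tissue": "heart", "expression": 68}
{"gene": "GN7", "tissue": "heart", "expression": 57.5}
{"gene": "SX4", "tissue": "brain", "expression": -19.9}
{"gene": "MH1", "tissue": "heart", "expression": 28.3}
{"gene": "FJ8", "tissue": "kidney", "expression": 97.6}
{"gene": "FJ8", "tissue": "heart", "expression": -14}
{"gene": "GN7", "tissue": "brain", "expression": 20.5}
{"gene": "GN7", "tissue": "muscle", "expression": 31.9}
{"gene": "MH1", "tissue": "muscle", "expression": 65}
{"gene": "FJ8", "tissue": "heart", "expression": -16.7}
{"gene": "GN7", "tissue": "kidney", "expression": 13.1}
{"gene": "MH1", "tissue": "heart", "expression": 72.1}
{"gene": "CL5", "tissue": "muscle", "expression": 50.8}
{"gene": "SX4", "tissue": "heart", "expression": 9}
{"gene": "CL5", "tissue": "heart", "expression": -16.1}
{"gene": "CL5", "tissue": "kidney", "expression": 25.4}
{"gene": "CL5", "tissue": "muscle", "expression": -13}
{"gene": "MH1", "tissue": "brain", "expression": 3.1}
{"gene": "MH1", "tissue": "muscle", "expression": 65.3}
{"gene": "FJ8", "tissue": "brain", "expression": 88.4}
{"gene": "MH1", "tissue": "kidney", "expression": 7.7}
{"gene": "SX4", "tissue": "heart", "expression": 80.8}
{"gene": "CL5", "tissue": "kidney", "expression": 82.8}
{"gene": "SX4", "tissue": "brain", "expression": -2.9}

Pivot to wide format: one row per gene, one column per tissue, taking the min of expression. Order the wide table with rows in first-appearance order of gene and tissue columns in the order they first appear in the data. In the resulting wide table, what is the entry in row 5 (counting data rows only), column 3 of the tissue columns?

-16.7

With rows in first-appearance order of gene, row 5 is gene=FJ8. tissue columns in first-appearance order: muscle, kidney, heart, brain; column 3 is heart.
Long rows with gene=FJ8, tissue=heart: min(-13.7, -14, -16.7) = -16.7.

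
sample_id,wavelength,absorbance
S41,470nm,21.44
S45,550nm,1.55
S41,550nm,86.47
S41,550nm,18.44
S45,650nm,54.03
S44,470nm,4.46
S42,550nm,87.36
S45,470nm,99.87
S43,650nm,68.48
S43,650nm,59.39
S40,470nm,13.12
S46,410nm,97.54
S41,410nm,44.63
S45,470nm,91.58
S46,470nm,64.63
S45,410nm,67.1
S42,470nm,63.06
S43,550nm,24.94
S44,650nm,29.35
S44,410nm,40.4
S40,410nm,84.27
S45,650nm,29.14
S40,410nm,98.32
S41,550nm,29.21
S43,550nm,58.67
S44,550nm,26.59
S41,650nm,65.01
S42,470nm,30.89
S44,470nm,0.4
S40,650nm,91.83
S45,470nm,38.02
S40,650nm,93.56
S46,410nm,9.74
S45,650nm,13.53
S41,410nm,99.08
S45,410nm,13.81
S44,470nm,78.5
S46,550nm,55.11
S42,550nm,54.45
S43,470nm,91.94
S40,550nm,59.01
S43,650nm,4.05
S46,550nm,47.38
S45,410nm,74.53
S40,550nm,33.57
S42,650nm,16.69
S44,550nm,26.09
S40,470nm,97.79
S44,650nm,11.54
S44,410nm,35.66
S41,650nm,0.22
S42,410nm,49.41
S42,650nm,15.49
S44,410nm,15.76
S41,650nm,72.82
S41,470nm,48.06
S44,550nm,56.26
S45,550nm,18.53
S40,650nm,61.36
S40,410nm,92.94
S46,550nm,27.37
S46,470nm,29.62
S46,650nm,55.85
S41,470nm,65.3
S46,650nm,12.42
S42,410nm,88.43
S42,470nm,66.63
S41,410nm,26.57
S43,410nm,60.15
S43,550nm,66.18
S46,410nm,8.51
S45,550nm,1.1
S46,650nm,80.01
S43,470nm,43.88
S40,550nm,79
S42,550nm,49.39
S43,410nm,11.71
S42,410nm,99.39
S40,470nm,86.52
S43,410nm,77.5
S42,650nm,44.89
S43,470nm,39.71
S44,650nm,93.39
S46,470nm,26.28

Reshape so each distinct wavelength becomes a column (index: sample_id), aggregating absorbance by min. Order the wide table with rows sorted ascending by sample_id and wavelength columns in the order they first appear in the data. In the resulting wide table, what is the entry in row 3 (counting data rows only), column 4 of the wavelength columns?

With rows sorted ascending by sample_id, row 3 is sample_id=S42. wavelength columns in first-appearance order: 470nm, 550nm, 650nm, 410nm; column 4 is 410nm.
Long rows with sample_id=S42, wavelength=410nm: min(49.41, 88.43, 99.39) = 49.41.

49.41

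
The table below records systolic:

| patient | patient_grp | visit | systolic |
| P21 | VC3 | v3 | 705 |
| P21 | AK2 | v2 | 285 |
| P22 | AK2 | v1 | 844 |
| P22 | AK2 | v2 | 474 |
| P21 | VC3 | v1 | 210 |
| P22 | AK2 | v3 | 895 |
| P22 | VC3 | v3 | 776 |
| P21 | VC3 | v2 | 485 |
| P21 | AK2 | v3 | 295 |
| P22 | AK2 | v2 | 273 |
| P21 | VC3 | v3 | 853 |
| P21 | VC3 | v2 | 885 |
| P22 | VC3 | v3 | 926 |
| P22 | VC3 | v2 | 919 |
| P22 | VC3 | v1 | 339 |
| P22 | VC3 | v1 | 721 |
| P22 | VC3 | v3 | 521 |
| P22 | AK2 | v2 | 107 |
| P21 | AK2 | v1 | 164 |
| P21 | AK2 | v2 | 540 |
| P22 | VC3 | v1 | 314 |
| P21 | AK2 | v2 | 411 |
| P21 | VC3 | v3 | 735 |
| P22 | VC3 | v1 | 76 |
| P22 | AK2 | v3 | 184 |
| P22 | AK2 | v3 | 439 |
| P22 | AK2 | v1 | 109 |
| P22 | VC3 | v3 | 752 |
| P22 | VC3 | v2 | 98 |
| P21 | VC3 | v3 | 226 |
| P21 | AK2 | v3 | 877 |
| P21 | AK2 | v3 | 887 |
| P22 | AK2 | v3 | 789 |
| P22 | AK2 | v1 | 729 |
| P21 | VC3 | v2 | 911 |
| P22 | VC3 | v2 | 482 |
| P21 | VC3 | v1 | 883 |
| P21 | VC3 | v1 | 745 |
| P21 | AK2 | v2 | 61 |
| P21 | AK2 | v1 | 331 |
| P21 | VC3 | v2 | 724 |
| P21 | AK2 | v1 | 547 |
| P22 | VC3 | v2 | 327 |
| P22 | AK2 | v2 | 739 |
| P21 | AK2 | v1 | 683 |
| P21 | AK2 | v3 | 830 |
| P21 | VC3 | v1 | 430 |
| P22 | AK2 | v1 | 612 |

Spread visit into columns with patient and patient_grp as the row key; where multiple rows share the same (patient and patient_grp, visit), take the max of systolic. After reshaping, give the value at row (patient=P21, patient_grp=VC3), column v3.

Rows with patient=P21, patient_grp=VC3 and visit=v3: systolic values are 705, 853, 735, 226.
max(705, 853, 735, 226) = 853.

853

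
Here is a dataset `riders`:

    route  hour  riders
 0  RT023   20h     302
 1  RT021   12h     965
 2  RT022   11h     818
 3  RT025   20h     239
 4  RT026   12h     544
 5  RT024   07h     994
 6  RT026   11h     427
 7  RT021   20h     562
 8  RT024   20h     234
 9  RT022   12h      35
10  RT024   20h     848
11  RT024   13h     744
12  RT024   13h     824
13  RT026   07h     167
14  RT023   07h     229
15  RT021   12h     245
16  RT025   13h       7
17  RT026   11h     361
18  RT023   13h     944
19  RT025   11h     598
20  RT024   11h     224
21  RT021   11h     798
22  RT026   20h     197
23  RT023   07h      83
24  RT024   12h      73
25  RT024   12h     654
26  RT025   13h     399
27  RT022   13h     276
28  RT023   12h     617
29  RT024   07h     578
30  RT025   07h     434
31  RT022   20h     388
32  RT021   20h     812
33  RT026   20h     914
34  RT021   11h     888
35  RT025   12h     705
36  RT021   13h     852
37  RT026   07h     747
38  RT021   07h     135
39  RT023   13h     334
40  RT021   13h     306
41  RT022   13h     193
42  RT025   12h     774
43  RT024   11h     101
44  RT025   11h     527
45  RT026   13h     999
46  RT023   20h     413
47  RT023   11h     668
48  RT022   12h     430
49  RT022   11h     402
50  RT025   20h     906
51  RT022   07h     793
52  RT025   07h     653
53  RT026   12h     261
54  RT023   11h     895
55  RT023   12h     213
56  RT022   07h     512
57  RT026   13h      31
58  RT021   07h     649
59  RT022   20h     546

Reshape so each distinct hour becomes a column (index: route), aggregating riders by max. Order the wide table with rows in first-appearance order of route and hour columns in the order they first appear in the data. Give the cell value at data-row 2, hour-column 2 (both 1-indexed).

965

With rows in first-appearance order of route, row 2 is route=RT021. hour columns in first-appearance order: 20h, 12h, 11h, 07h, 13h; column 2 is 12h.
Long rows with route=RT021, hour=12h: max(965, 245) = 965.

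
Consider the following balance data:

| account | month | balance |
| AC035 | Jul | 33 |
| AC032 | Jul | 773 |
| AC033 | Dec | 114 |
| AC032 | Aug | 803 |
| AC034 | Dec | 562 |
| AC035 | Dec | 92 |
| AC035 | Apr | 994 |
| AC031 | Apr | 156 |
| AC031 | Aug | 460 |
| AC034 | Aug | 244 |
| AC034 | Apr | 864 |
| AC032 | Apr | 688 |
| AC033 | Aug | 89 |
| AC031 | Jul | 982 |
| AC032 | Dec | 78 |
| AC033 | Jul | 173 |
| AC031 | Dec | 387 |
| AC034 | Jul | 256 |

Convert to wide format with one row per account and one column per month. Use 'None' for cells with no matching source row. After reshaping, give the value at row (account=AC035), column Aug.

None

No long-format row has account=AC035 and month=Aug, so the cell is None.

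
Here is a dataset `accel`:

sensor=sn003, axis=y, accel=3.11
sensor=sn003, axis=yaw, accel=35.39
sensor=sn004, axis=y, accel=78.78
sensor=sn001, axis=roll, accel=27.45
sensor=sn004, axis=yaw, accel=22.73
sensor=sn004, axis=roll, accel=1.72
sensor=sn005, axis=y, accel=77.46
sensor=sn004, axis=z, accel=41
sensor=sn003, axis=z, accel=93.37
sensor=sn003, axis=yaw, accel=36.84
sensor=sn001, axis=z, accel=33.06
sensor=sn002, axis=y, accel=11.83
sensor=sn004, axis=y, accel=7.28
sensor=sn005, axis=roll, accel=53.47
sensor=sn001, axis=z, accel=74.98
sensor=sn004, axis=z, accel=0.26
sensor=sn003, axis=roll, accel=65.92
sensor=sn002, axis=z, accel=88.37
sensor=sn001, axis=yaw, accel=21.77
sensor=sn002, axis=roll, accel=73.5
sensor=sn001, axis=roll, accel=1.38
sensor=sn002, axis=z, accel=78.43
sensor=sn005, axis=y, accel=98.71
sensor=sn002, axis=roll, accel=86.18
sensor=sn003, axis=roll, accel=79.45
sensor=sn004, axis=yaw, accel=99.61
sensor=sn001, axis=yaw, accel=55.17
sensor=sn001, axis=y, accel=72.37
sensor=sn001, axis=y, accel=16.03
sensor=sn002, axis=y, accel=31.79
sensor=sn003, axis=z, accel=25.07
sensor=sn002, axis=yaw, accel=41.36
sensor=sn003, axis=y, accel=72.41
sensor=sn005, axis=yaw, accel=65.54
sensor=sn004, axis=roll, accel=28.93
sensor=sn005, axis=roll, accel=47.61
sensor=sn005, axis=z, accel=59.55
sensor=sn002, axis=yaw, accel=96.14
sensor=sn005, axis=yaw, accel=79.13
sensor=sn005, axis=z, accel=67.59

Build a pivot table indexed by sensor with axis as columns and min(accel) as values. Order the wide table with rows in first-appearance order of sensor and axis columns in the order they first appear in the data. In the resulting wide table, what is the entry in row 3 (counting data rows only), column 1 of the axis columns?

With rows in first-appearance order of sensor, row 3 is sensor=sn001. axis columns in first-appearance order: y, yaw, roll, z; column 1 is y.
Long rows with sensor=sn001, axis=y: min(72.37, 16.03) = 16.03.

16.03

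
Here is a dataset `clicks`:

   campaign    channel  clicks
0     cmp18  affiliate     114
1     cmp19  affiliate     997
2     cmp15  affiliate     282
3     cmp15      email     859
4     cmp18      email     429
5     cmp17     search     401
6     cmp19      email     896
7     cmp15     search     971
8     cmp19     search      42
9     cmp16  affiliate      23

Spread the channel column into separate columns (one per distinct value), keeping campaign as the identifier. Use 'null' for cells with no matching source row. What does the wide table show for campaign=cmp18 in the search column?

No long-format row has campaign=cmp18 and channel=search, so the cell is null.

null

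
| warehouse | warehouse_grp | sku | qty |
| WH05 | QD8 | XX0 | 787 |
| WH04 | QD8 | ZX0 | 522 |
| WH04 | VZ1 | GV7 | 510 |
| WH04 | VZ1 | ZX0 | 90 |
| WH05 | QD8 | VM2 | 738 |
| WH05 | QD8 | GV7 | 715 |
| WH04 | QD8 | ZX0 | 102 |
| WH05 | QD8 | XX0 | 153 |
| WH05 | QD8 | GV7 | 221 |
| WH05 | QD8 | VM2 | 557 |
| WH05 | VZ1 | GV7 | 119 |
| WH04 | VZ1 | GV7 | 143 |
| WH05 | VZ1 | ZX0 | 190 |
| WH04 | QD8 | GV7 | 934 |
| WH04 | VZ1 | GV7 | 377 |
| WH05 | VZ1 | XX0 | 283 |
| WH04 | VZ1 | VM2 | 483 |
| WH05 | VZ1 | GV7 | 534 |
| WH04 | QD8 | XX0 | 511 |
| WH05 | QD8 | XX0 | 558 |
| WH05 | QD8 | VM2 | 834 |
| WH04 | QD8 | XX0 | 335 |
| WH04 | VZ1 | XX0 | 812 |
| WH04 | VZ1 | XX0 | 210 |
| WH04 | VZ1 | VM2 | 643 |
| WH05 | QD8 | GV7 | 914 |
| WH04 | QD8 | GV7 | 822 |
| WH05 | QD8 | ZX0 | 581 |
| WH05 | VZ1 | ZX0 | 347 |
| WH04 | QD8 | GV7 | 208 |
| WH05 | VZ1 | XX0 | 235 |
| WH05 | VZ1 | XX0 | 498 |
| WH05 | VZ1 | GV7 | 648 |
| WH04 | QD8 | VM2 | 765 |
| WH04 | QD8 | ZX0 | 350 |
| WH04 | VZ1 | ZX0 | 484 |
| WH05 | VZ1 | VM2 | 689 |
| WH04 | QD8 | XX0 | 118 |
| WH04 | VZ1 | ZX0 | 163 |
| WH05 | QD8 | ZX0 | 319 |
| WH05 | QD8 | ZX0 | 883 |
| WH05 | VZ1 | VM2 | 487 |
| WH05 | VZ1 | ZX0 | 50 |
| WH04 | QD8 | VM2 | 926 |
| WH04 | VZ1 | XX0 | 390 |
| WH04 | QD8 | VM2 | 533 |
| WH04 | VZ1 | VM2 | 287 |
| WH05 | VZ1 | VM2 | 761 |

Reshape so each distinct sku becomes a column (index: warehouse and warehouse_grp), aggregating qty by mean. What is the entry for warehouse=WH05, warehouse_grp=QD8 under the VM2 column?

Rows with warehouse=WH05, warehouse_grp=QD8 and sku=VM2: qty values are 738, 557, 834.
(738 + 557 + 834) / 3 = 709.67.

709.67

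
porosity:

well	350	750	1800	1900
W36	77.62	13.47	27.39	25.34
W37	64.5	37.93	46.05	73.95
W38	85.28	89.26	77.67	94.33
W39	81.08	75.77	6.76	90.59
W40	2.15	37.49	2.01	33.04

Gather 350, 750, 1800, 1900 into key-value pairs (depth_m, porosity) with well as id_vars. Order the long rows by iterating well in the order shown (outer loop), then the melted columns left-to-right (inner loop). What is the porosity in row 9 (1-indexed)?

20 rows total (5 × 4). Row 9: index ⌊(9-1)/4⌋ = 2 into well → W38; (9-1) mod 4 = 0 into the melted columns → 350.
So row 9 is (W38, 350, 85.28); porosity = 85.28.

85.28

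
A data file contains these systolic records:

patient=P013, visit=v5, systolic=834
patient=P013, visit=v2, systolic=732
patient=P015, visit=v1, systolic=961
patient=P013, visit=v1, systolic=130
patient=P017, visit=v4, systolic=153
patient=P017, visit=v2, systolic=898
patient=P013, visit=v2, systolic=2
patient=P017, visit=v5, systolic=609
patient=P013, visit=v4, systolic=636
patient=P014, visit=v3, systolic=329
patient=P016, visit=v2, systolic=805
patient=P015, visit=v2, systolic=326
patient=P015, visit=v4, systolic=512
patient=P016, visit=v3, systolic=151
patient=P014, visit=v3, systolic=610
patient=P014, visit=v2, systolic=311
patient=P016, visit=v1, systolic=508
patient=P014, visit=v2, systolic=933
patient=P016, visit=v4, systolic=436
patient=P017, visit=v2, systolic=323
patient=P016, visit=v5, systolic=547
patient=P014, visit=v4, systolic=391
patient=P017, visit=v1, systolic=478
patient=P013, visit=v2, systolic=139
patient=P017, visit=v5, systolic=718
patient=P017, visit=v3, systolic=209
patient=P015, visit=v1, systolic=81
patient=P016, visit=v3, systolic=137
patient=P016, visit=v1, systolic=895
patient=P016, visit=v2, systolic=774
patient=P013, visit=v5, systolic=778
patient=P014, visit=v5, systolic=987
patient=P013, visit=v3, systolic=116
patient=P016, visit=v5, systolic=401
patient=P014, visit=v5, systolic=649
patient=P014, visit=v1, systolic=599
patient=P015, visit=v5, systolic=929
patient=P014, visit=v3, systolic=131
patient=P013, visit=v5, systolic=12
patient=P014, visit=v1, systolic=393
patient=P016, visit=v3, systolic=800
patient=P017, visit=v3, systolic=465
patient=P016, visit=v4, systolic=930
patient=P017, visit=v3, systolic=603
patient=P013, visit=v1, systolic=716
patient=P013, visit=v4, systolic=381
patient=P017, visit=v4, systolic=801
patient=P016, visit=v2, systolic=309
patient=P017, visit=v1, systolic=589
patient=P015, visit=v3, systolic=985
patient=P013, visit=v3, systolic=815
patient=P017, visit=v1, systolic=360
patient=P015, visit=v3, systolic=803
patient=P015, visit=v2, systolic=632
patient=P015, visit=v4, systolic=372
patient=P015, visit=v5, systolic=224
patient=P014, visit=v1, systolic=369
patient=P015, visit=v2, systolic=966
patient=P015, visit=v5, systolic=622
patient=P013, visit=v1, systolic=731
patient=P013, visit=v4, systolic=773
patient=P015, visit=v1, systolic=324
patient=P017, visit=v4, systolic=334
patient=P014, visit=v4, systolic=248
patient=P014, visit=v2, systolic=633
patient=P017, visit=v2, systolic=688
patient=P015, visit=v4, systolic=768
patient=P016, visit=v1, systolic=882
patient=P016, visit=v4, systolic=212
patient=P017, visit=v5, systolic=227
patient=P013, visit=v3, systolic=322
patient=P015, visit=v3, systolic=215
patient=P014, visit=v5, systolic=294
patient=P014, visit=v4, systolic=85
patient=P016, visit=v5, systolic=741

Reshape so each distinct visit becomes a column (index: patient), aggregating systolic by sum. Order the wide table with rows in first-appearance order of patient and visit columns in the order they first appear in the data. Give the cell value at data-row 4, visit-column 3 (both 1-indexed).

With rows in first-appearance order of patient, row 4 is patient=P014. visit columns in first-appearance order: v5, v2, v1, v4, v3; column 3 is v1.
Long rows with patient=P014, visit=v1: 599 + 393 + 369 = 1361.

1361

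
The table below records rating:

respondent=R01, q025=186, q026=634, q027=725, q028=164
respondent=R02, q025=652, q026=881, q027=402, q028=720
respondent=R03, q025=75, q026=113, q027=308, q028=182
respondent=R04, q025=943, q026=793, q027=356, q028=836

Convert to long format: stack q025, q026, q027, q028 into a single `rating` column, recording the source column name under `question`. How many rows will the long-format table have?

4 respondent values × 4 melted columns = 16 rows.

16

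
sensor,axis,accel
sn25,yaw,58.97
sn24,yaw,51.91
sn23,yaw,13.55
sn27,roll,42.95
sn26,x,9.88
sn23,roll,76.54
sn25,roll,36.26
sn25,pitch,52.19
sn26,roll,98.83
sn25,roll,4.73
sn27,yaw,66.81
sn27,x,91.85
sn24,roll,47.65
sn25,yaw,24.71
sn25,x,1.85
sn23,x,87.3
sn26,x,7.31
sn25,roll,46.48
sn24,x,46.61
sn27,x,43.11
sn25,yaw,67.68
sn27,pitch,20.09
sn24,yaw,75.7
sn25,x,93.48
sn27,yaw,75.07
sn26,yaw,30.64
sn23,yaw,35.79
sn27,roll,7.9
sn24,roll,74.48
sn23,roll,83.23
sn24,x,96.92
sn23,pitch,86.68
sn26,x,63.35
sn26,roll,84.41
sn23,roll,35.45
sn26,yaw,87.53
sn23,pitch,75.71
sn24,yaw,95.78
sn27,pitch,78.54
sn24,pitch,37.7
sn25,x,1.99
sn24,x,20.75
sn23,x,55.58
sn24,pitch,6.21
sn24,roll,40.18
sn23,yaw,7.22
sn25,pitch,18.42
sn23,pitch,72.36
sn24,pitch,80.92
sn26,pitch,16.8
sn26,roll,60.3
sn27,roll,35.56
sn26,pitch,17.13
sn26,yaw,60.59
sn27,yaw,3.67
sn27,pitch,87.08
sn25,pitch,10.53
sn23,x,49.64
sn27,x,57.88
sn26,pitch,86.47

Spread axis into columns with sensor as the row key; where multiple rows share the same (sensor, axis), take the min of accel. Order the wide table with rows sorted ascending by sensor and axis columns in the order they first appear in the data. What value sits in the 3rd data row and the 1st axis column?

With rows sorted ascending by sensor, row 3 is sensor=sn25. axis columns in first-appearance order: yaw, roll, x, pitch; column 1 is yaw.
Long rows with sensor=sn25, axis=yaw: min(58.97, 24.71, 67.68) = 24.71.

24.71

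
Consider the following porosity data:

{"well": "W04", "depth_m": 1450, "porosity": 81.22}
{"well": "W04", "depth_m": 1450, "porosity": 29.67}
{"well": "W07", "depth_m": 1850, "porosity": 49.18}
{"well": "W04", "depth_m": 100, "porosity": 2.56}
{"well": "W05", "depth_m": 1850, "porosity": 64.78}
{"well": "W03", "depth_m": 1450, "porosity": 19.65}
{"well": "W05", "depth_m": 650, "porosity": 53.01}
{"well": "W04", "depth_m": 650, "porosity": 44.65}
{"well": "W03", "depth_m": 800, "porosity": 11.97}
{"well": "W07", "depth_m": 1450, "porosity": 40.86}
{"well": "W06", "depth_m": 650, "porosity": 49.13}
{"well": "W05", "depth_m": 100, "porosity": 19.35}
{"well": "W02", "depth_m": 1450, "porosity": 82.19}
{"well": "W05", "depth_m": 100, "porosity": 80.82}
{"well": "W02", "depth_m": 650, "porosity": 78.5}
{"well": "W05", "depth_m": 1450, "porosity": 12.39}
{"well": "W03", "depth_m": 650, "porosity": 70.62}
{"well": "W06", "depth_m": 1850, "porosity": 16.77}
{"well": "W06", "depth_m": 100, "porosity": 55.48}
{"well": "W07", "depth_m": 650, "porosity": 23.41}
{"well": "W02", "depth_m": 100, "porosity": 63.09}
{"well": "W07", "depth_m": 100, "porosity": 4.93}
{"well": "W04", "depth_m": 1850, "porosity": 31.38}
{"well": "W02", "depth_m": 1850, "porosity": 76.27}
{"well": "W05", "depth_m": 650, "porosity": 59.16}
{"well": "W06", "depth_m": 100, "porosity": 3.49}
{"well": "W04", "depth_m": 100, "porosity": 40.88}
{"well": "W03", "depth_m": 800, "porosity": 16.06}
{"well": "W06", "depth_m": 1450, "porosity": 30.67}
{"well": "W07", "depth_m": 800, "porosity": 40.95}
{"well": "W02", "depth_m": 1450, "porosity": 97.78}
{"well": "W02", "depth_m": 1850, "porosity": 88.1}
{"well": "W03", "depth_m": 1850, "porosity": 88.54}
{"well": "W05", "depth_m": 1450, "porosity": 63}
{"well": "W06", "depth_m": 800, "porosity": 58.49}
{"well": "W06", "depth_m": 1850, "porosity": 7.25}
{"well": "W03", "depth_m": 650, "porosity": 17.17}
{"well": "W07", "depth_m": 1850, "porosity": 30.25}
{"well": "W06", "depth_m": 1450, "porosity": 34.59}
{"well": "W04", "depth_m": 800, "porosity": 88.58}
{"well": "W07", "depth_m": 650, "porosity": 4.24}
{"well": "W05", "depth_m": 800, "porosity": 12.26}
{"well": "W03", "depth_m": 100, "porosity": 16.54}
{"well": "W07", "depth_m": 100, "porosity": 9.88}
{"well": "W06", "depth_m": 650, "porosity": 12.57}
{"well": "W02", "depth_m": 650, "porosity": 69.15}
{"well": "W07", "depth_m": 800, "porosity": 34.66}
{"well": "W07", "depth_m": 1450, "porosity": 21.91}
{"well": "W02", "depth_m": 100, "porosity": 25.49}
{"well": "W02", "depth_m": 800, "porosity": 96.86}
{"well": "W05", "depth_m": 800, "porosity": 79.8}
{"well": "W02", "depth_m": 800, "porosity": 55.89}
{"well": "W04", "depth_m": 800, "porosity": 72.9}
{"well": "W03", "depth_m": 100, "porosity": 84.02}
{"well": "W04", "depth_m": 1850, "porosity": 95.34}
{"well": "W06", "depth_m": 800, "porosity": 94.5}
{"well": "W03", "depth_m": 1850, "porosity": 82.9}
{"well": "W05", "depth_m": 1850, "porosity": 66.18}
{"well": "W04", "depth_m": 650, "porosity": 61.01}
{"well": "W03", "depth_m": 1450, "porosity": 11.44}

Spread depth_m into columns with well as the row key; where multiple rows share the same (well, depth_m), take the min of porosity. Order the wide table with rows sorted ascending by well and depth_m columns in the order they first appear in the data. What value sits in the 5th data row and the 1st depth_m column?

With rows sorted ascending by well, row 5 is well=W06. depth_m columns in first-appearance order: 1450, 1850, 100, 650, 800; column 1 is 1450.
Long rows with well=W06, depth_m=1450: min(30.67, 34.59) = 30.67.

30.67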